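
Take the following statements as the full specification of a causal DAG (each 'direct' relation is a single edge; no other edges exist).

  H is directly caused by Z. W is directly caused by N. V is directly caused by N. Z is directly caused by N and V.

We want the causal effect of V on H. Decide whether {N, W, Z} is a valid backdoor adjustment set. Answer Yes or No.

Backdoor paths from V to H (paths whose first edge points into V):
  P1: V <- N -> Z -> H
Condition 1 (no descendant of V in the set): FAILS — Z is a descendant of V.
Condition 2 (every backdoor path blocked by {N, W, Z}):
  P1: blocked at fork node N ∈ conditioning set.
{N, W, Z} does not satisfy the backdoor criterion.

No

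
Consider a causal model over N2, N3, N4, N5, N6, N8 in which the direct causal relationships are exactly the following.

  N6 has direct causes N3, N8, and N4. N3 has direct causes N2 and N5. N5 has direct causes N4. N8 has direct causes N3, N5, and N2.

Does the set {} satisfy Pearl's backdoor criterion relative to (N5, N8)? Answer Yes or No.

Yes

Backdoor paths from N5 to N8 (paths whose first edge points into N5):
  P1: N5 <- N4 -> N6 <- N3 <- N2 -> N8
  P2: N5 <- N4 -> N6 <- N3 -> N8
  P3: N5 <- N4 -> N6 <- N8
Condition 1 (no descendant of N5 in the set): holds — descendants of N5 are {N3, N6, N8}; none are in {}.
Condition 2 (every backdoor path blocked by {}):
  P1: blocked at collider N6 (neither it nor any descendant is in the conditioning set).
  P2: blocked at collider N6 (neither it nor any descendant is in the conditioning set).
  P3: blocked at collider N6 (neither it nor any descendant is in the conditioning set).
{} satisfies the backdoor criterion.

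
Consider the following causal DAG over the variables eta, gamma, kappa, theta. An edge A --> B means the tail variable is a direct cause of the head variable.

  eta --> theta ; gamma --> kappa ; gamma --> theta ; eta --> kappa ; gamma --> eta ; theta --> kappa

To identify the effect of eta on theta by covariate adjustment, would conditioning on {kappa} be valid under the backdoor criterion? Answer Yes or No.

No

Backdoor paths from eta to theta (paths whose first edge points into eta):
  P1: eta <- gamma -> theta
  P2: eta <- gamma -> kappa <- theta
Condition 1 (no descendant of eta in the set): FAILS — kappa is a descendant of eta.
Condition 2 (every backdoor path blocked by {kappa}):
  P1: open — no interior node is in the conditioning set.
  P2: open — collider(s) kappa are conditioned on (or have a conditioned descendant) and no non-collider on the path is in the set.
{kappa} does not satisfy the backdoor criterion.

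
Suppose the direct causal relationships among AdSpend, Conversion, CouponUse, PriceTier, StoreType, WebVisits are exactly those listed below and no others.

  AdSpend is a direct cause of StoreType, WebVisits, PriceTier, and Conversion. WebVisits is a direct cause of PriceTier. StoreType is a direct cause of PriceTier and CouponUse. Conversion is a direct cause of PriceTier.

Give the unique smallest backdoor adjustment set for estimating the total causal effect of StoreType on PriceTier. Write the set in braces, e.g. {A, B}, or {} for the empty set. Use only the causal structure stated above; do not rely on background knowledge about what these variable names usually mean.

Variables eligible for adjustment (non-descendants of StoreType, excluding StoreType and PriceTier): {AdSpend, Conversion, WebVisits}.
Backdoor paths from StoreType to PriceTier:
  P1: StoreType <- AdSpend -> WebVisits -> PriceTier
  P2: StoreType <- AdSpend -> Conversion -> PriceTier
  P3: StoreType <- AdSpend -> PriceTier
The empty set is not sufficient: P1 (StoreType <- AdSpend -> WebVisits -> PriceTier) has no collider blocking it and no conditioned non-collider, so it is open.
Try {AdSpend}:
  P1: blocked at fork node AdSpend ∈ conditioning set.
  P2: blocked at fork node AdSpend ∈ conditioning set.
  P3: blocked at fork node AdSpend ∈ conditioning set.
{AdSpend} contains no descendant of StoreType and blocks every backdoor path.
No other singleton works — e.g. {WebVisits} leaves P2 open — so {AdSpend} is the unique smallest valid adjustment set.

{AdSpend}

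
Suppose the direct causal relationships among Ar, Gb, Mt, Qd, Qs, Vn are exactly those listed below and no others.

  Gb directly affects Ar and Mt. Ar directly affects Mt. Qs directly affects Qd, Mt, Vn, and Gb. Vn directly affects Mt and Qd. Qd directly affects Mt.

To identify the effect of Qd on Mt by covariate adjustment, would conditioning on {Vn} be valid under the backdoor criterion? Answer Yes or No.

Backdoor paths from Qd to Mt (paths whose first edge points into Qd):
  P1: Qd <- Qs -> Vn -> Mt
  P2: Qd <- Qs -> Gb -> Ar -> Mt
  P3: Qd <- Qs -> Gb -> Mt
  P4: Qd <- Qs -> Mt
  P5: Qd <- Vn <- Qs -> Gb -> Ar -> Mt
  P6: Qd <- Vn <- Qs -> Gb -> Mt
  P7: Qd <- Vn <- Qs -> Mt
  P8: Qd <- Vn -> Mt
Condition 1 (no descendant of Qd in the set): holds — descendants of Qd are {Mt}; none are in {Vn}.
Condition 2 (every backdoor path blocked by {Vn}):
  P1: blocked at chain node Vn ∈ conditioning set.
  P2: open — no interior node is in the conditioning set.
  P3: open — no interior node is in the conditioning set.
  P4: open — no interior node is in the conditioning set.
  P5: blocked at chain node Vn ∈ conditioning set.
  P6: blocked at chain node Vn ∈ conditioning set.
  P7: blocked at chain node Vn ∈ conditioning set.
  P8: blocked at fork node Vn ∈ conditioning set.
{Vn} does not satisfy the backdoor criterion.

No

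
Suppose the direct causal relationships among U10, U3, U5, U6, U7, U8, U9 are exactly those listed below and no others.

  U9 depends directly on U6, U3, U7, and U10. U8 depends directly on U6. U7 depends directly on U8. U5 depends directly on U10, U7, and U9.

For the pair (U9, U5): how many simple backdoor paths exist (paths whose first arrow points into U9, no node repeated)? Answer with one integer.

A backdoor path from U9 to U5 is any simple undirected path whose first edge points into U9 (i.e. leaves U9 via a parent).
Parents of U9: {U10, U3, U6, U7}.
Enumerating:
  P1: U9 <- U10 -> U5
  P2: U9 <- U6 -> U8 -> U7 -> U5
  P3: U9 <- U7 -> U5
That exhausts the simple backdoor paths. Count: 3.

3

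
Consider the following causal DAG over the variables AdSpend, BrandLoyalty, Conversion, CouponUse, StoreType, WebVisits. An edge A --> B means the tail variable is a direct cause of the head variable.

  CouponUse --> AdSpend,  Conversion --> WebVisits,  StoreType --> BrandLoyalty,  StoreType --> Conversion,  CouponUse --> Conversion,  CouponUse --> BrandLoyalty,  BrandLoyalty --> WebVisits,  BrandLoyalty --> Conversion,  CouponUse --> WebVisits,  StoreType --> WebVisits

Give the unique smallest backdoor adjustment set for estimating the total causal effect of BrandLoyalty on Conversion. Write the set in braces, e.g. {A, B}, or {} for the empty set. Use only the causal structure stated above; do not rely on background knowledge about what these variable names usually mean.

{CouponUse, StoreType}

Variables eligible for adjustment (non-descendants of BrandLoyalty, excluding BrandLoyalty and Conversion): {AdSpend, CouponUse, StoreType}.
Backdoor paths from BrandLoyalty to Conversion:
  P1: BrandLoyalty <- StoreType -> Conversion
  P2: BrandLoyalty <- StoreType -> WebVisits <- CouponUse -> Conversion
  P3: BrandLoyalty <- StoreType -> WebVisits <- Conversion
  P4: BrandLoyalty <- CouponUse -> Conversion
  P5: BrandLoyalty <- CouponUse -> WebVisits <- StoreType -> Conversion
  P6: BrandLoyalty <- CouponUse -> WebVisits <- Conversion
The empty set is not sufficient: P1 (BrandLoyalty <- StoreType -> Conversion) has no collider blocking it and no conditioned non-collider, so it is open.
Try {CouponUse, StoreType}:
  P1: blocked at fork node StoreType ∈ conditioning set.
  P2: blocked at fork node StoreType ∈ conditioning set.
  P3: blocked at fork node StoreType ∈ conditioning set.
  P4: blocked at fork node CouponUse ∈ conditioning set.
  P5: blocked at fork node CouponUse ∈ conditioning set.
  P6: blocked at fork node CouponUse ∈ conditioning set.
{CouponUse, StoreType} contains no descendant of BrandLoyalty and blocks every backdoor path.
Every element of {CouponUse, StoreType} is needed (dropping CouponUse leaves P4 open; dropping StoreType leaves P1 open), so no proper subset is valid.
Among all size-2 subsets of the eligible variables, only {CouponUse, StoreType} blocks every backdoor path, so it is the unique smallest valid adjustment set.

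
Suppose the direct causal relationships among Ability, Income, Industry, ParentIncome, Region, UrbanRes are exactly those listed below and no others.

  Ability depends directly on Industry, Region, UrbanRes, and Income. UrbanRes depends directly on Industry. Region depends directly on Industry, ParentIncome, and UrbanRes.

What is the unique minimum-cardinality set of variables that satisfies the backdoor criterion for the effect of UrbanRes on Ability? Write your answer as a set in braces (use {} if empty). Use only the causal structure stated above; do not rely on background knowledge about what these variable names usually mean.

{Industry}

Variables eligible for adjustment (non-descendants of UrbanRes, excluding UrbanRes and Ability): {Income, Industry, ParentIncome}.
Backdoor paths from UrbanRes to Ability:
  P1: UrbanRes <- Industry -> Region -> Ability
  P2: UrbanRes <- Industry -> Ability
The empty set is not sufficient: P1 (UrbanRes <- Industry -> Region -> Ability) has no collider blocking it and no conditioned non-collider, so it is open.
Try {Industry}:
  P1: blocked at fork node Industry ∈ conditioning set.
  P2: blocked at fork node Industry ∈ conditioning set.
{Industry} contains no descendant of UrbanRes and blocks every backdoor path.
No other singleton works — e.g. {ParentIncome} leaves P1 open — so {Industry} is the unique smallest valid adjustment set.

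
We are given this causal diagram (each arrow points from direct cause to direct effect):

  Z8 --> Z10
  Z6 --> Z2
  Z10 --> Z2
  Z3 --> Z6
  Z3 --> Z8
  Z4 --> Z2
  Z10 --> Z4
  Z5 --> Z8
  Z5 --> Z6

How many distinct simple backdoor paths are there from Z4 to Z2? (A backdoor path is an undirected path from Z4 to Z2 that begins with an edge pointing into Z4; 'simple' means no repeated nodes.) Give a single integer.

A backdoor path from Z4 to Z2 is any simple undirected path whose first edge points into Z4 (i.e. leaves Z4 via a parent).
Parents of Z4: {Z10}.
Enumerating:
  P1: Z4 <- Z10 <- Z8 <- Z5 -> Z6 -> Z2
  P2: Z4 <- Z10 <- Z8 <- Z3 -> Z6 -> Z2
  P3: Z4 <- Z10 -> Z2
That exhausts the simple backdoor paths. Count: 3.

3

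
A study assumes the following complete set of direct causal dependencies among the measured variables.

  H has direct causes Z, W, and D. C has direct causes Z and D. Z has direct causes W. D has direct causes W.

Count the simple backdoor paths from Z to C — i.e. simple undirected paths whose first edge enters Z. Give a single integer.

2

A backdoor path from Z to C is any simple undirected path whose first edge points into Z (i.e. leaves Z via a parent).
Parents of Z: {W}.
Enumerating:
  P1: Z <- W -> D -> C
  P2: Z <- W -> H <- D -> C
That exhausts the simple backdoor paths. Count: 2.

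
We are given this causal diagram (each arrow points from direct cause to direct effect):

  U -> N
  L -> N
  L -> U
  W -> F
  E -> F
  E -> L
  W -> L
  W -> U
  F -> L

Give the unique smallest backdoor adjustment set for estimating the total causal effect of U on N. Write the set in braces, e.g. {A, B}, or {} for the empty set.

Variables eligible for adjustment (non-descendants of U, excluding U and N): {E, F, L, W}.
Backdoor paths from U to N:
  P1: U <- W -> F <- E -> L -> N
  P2: U <- W -> F -> L -> N
  P3: U <- W -> L -> N
  P4: U <- L -> N
The empty set is not sufficient: P2 (U <- W -> F -> L -> N) has no collider blocking it and no conditioned non-collider, so it is open.
Try {L}:
  P1: blocked at chain node L ∈ conditioning set.
  P2: blocked at chain node L ∈ conditioning set.
  P3: blocked at chain node L ∈ conditioning set.
  P4: blocked at fork node L ∈ conditioning set.
{L} contains no descendant of U and blocks every backdoor path.
No other singleton works — e.g. {E} leaves P2 open — so {L} is the unique smallest valid adjustment set.

{L}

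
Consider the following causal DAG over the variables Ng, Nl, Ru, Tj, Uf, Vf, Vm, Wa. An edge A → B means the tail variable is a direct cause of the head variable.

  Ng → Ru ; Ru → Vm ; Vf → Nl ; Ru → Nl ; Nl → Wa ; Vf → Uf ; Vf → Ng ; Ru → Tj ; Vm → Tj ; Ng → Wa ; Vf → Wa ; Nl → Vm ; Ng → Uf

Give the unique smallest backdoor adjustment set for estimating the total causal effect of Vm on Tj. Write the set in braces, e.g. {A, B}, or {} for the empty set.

Variables eligible for adjustment (non-descendants of Vm, excluding Vm and Tj): {Ng, Nl, Ru, Uf, Vf, Wa}.
Backdoor paths from Vm to Tj:
  P1: Vm <- Ru -> Tj
  P2: Vm <- Nl <- Vf -> Ng -> Ru -> Tj
  P3: Vm <- Nl <- Vf -> Uf <- Ng -> Ru -> Tj
  P4: Vm <- Nl <- Vf -> Wa <- Ng -> Ru -> Tj
  P5: Vm <- Nl <- Ru -> Tj
  P6: Vm <- Nl -> Wa <- Vf -> Ng -> Ru -> Tj
  P7: Vm <- Nl -> Wa <- Vf -> Uf <- Ng -> Ru -> Tj
  P8: Vm <- Nl -> Wa <- Ng -> Ru -> Tj
The empty set is not sufficient: P1 (Vm <- Ru -> Tj) has no collider blocking it and no conditioned non-collider, so it is open.
Try {Ru}:
  P1: blocked at fork node Ru ∈ conditioning set.
  P2: blocked at chain node Ru ∈ conditioning set.
  P3: blocked at collider Uf (neither it nor any descendant is in the conditioning set).
  P4: blocked at collider Wa (neither it nor any descendant is in the conditioning set).
  P5: blocked at fork node Ru ∈ conditioning set.
  P6: blocked at collider Wa (neither it nor any descendant is in the conditioning set).
  P7: blocked at collider Wa (neither it nor any descendant is in the conditioning set).
  P8: blocked at collider Wa (neither it nor any descendant is in the conditioning set).
{Ru} contains no descendant of Vm and blocks every backdoor path.
No other singleton works — e.g. {Vf} leaves P1 open — so {Ru} is the unique smallest valid adjustment set.

{Ru}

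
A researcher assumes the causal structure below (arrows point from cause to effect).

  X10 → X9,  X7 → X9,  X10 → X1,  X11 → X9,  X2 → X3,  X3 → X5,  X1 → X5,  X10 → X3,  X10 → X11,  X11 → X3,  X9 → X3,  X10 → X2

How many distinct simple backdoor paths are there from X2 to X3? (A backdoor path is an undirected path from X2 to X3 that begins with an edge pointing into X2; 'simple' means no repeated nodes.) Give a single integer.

A backdoor path from X2 to X3 is any simple undirected path whose first edge points into X2 (i.e. leaves X2 via a parent).
Parents of X2: {X10}.
Enumerating:
  P1: X2 <- X10 -> X11 -> X9 -> X3
  P2: X2 <- X10 -> X11 -> X3
  P3: X2 <- X10 -> X9 <- X11 -> X3
  P4: X2 <- X10 -> X9 -> X3
  P5: X2 <- X10 -> X1 -> X5 <- X3
  P6: X2 <- X10 -> X3
That exhausts the simple backdoor paths. Count: 6.

6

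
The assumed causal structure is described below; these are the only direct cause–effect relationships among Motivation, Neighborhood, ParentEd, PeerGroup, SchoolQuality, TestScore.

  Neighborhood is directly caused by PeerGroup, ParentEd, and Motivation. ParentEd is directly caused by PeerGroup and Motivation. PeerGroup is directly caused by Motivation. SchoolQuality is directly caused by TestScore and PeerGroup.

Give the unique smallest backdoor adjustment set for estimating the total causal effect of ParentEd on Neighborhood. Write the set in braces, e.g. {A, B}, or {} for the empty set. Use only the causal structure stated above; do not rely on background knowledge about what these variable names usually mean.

Variables eligible for adjustment (non-descendants of ParentEd, excluding ParentEd and Neighborhood): {Motivation, PeerGroup, SchoolQuality, TestScore}.
Backdoor paths from ParentEd to Neighborhood:
  P1: ParentEd <- Motivation -> PeerGroup -> Neighborhood
  P2: ParentEd <- Motivation -> Neighborhood
  P3: ParentEd <- PeerGroup <- Motivation -> Neighborhood
  P4: ParentEd <- PeerGroup -> Neighborhood
The empty set is not sufficient: P1 (ParentEd <- Motivation -> PeerGroup -> Neighborhood) has no collider blocking it and no conditioned non-collider, so it is open.
Try {Motivation, PeerGroup}:
  P1: blocked at fork node Motivation ∈ conditioning set.
  P2: blocked at fork node Motivation ∈ conditioning set.
  P3: blocked at chain node PeerGroup ∈ conditioning set.
  P4: blocked at fork node PeerGroup ∈ conditioning set.
{Motivation, PeerGroup} contains no descendant of ParentEd and blocks every backdoor path.
Every element of {Motivation, PeerGroup} is needed (dropping Motivation leaves P2 open; dropping PeerGroup leaves P4 open), so no proper subset is valid.
Among all size-2 subsets of the eligible variables, only {Motivation, PeerGroup} blocks every backdoor path, so it is the unique smallest valid adjustment set.

{Motivation, PeerGroup}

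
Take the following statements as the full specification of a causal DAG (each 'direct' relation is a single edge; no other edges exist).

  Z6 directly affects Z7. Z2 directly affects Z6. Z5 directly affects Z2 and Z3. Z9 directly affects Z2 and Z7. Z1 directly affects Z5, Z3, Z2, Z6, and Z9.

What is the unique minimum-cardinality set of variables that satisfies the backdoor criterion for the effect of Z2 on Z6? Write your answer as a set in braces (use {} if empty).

{Z1}

Variables eligible for adjustment (non-descendants of Z2, excluding Z2 and Z6): {Z1, Z3, Z5, Z9}.
Backdoor paths from Z2 to Z6:
  P1: Z2 <- Z1 -> Z9 -> Z7 <- Z6
  P2: Z2 <- Z1 -> Z6
  P3: Z2 <- Z5 <- Z1 -> Z9 -> Z7 <- Z6
  P4: Z2 <- Z5 <- Z1 -> Z6
  P5: Z2 <- Z5 -> Z3 <- Z1 -> Z9 -> Z7 <- Z6
  P6: Z2 <- Z5 -> Z3 <- Z1 -> Z6
  P7: Z2 <- Z9 <- Z1 -> Z6
  P8: Z2 <- Z9 -> Z7 <- Z6
The empty set is not sufficient: P2 (Z2 <- Z1 -> Z6) has no collider blocking it and no conditioned non-collider, so it is open.
Try {Z1}:
  P1: blocked at fork node Z1 ∈ conditioning set.
  P2: blocked at fork node Z1 ∈ conditioning set.
  P3: blocked at fork node Z1 ∈ conditioning set.
  P4: blocked at fork node Z1 ∈ conditioning set.
  P5: blocked at collider Z3 (neither it nor any descendant is in the conditioning set).
  P6: blocked at collider Z3 (neither it nor any descendant is in the conditioning set).
  P7: blocked at fork node Z1 ∈ conditioning set.
  P8: blocked at collider Z7 (neither it nor any descendant is in the conditioning set).
{Z1} contains no descendant of Z2 and blocks every backdoor path.
No other singleton works — e.g. {Z5} leaves P2 open — so {Z1} is the unique smallest valid adjustment set.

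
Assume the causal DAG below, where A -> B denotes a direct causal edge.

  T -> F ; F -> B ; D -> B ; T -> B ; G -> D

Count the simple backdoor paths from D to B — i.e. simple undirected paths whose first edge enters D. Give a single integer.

A backdoor path from D to B is any simple undirected path whose first edge points into D (i.e. leaves D via a parent).
Parents of D: {G}.
No simple path from any parent of D reaches B without revisiting D, so there are no backdoor paths.

0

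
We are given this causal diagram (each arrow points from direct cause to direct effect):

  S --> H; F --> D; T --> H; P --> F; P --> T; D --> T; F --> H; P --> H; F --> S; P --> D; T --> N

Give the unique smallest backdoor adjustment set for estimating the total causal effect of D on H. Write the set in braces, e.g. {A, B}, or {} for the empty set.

{F, P}

Variables eligible for adjustment (non-descendants of D, excluding D and H): {F, P, S}.
Backdoor paths from D to H:
  P1: D <- P -> F -> S -> H
  P2: D <- P -> F -> H
  P3: D <- P -> T -> H
  P4: D <- P -> H
  P5: D <- F <- P -> T -> H
  P6: D <- F <- P -> H
  P7: D <- F -> S -> H
  P8: D <- F -> H
The empty set is not sufficient: P1 (D <- P -> F -> S -> H) has no collider blocking it and no conditioned non-collider, so it is open.
Try {F, P}:
  P1: blocked at fork node P ∈ conditioning set.
  P2: blocked at fork node P ∈ conditioning set.
  P3: blocked at fork node P ∈ conditioning set.
  P4: blocked at fork node P ∈ conditioning set.
  P5: blocked at chain node F ∈ conditioning set.
  P6: blocked at chain node F ∈ conditioning set.
  P7: blocked at fork node F ∈ conditioning set.
  P8: blocked at fork node F ∈ conditioning set.
{F, P} contains no descendant of D and blocks every backdoor path.
Every element of {F, P} is needed (dropping F leaves P7 open; dropping P leaves P3 open), so no proper subset is valid.
Among all size-2 subsets of the eligible variables, only {F, P} blocks every backdoor path, so it is the unique smallest valid adjustment set.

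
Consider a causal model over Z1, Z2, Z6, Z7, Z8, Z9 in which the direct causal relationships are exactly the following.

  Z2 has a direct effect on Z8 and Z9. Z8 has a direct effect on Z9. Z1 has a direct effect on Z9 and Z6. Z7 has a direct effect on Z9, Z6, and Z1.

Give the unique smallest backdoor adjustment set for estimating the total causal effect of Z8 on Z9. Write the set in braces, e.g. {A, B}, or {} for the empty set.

Variables eligible for adjustment (non-descendants of Z8, excluding Z8 and Z9): {Z1, Z2, Z6, Z7}.
Backdoor paths from Z8 to Z9:
  P1: Z8 <- Z2 -> Z9
The empty set is not sufficient: P1 (Z8 <- Z2 -> Z9) has no collider blocking it and no conditioned non-collider, so it is open.
Try {Z2}:
  P1: blocked at fork node Z2 ∈ conditioning set.
{Z2} contains no descendant of Z8 and blocks every backdoor path.
No other singleton works — e.g. {Z7} leaves P1 open — so {Z2} is the unique smallest valid adjustment set.

{Z2}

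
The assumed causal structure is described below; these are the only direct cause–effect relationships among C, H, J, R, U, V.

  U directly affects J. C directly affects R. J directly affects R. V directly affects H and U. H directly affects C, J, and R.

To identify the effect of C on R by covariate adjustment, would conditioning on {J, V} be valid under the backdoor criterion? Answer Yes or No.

No

Backdoor paths from C to R (paths whose first edge points into C):
  P1: C <- H <- V -> U -> J -> R
  P2: C <- H -> J -> R
  P3: C <- H -> R
Condition 1 (no descendant of C in the set): holds — descendants of C are {R}; none are in {J, V}.
Condition 2 (every backdoor path blocked by {J, V}):
  P1: blocked at fork node V ∈ conditioning set.
  P2: blocked at chain node J ∈ conditioning set.
  P3: open — no interior node is in the conditioning set.
{J, V} does not satisfy the backdoor criterion.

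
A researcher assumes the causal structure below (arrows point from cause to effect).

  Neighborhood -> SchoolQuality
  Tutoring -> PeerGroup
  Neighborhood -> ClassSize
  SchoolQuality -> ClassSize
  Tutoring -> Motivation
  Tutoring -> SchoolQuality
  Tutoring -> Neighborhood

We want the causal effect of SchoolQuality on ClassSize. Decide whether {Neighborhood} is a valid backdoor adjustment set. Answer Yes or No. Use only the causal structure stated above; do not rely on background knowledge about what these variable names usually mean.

Yes

Backdoor paths from SchoolQuality to ClassSize (paths whose first edge points into SchoolQuality):
  P1: SchoolQuality <- Tutoring -> Neighborhood -> ClassSize
  P2: SchoolQuality <- Neighborhood -> ClassSize
Condition 1 (no descendant of SchoolQuality in the set): holds — descendants of SchoolQuality are {ClassSize}; none are in {Neighborhood}.
Condition 2 (every backdoor path blocked by {Neighborhood}):
  P1: blocked at chain node Neighborhood ∈ conditioning set.
  P2: blocked at fork node Neighborhood ∈ conditioning set.
{Neighborhood} satisfies the backdoor criterion.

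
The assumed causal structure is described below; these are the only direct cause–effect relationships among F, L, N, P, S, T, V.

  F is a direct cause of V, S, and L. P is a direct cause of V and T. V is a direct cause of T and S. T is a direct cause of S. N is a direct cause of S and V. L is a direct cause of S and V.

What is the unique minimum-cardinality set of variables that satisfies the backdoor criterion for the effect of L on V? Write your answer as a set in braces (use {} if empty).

Variables eligible for adjustment (non-descendants of L, excluding L and V): {F, N, P}.
Backdoor paths from L to V:
  P1: L <- F -> V
  P2: L <- F -> S <- N -> V
  P3: L <- F -> S <- V
  P4: L <- F -> S <- T <- P -> V
  P5: L <- F -> S <- T <- V
The empty set is not sufficient: P1 (L <- F -> V) has no collider blocking it and no conditioned non-collider, so it is open.
Try {F}:
  P1: blocked at fork node F ∈ conditioning set.
  P2: blocked at fork node F ∈ conditioning set.
  P3: blocked at fork node F ∈ conditioning set.
  P4: blocked at fork node F ∈ conditioning set.
  P5: blocked at fork node F ∈ conditioning set.
{F} contains no descendant of L and blocks every backdoor path.
No other singleton works — e.g. {P} leaves P1 open — so {F} is the unique smallest valid adjustment set.

{F}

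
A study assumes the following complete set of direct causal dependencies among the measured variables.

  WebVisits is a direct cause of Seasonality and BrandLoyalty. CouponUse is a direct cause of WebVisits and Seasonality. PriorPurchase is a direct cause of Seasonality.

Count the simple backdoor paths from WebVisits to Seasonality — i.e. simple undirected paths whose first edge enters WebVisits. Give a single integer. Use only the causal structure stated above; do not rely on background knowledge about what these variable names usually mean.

A backdoor path from WebVisits to Seasonality is any simple undirected path whose first edge points into WebVisits (i.e. leaves WebVisits via a parent).
Parents of WebVisits: {CouponUse}.
Enumerating:
  P1: WebVisits <- CouponUse -> Seasonality
That exhausts the simple backdoor paths. Count: 1.

1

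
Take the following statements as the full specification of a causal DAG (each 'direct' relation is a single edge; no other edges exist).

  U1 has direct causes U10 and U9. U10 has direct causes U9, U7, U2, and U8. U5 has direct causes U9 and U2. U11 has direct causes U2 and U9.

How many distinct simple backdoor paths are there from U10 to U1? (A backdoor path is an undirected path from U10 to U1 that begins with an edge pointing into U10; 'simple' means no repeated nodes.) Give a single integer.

3

A backdoor path from U10 to U1 is any simple undirected path whose first edge points into U10 (i.e. leaves U10 via a parent).
Parents of U10: {U2, U7, U8, U9}.
Enumerating:
  P1: U10 <- U9 -> U1
  P2: U10 <- U2 -> U5 <- U9 -> U1
  P3: U10 <- U2 -> U11 <- U9 -> U1
That exhausts the simple backdoor paths. Count: 3.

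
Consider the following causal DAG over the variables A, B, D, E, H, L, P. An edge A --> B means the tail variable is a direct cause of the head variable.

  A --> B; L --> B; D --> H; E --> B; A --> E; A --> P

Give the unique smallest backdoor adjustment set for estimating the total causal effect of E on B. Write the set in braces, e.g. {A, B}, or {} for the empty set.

{A}

Variables eligible for adjustment (non-descendants of E, excluding E and B): {A, D, H, L, P}.
Backdoor paths from E to B:
  P1: E <- A -> B
The empty set is not sufficient: P1 (E <- A -> B) has no collider blocking it and no conditioned non-collider, so it is open.
Try {A}:
  P1: blocked at fork node A ∈ conditioning set.
{A} contains no descendant of E and blocks every backdoor path.
No other singleton works — e.g. {P} leaves P1 open — so {A} is the unique smallest valid adjustment set.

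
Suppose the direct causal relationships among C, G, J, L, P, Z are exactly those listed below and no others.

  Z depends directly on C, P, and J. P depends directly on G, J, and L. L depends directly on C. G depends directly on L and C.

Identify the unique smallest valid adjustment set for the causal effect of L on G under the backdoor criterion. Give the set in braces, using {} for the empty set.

{C}

Variables eligible for adjustment (non-descendants of L, excluding L and G): {C, J}.
Backdoor paths from L to G:
  P1: L <- C -> G
  P2: L <- C -> Z <- J -> P <- G
  P3: L <- C -> Z <- P <- G
The empty set is not sufficient: P1 (L <- C -> G) has no collider blocking it and no conditioned non-collider, so it is open.
Try {C}:
  P1: blocked at fork node C ∈ conditioning set.
  P2: blocked at fork node C ∈ conditioning set.
  P3: blocked at fork node C ∈ conditioning set.
{C} contains no descendant of L and blocks every backdoor path.
No other singleton works — e.g. {J} leaves P1 open — so {C} is the unique smallest valid adjustment set.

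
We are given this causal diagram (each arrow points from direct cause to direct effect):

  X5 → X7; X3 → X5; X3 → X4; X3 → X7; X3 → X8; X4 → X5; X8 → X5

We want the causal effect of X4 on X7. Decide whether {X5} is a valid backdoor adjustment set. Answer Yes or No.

No

Backdoor paths from X4 to X7 (paths whose first edge points into X4):
  P1: X4 <- X3 -> X8 -> X5 -> X7
  P2: X4 <- X3 -> X5 -> X7
  P3: X4 <- X3 -> X7
Condition 1 (no descendant of X4 in the set): FAILS — X5 is a descendant of X4.
Condition 2 (every backdoor path blocked by {X5}):
  P1: blocked at chain node X5 ∈ conditioning set.
  P2: blocked at chain node X5 ∈ conditioning set.
  P3: open — no interior node is in the conditioning set.
{X5} does not satisfy the backdoor criterion.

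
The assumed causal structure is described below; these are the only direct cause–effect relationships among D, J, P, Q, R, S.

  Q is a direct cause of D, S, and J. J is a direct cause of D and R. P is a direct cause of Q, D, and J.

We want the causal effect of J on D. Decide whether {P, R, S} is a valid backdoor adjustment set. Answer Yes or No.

Backdoor paths from J to D (paths whose first edge points into J):
  P1: J <- P -> Q -> D
  P2: J <- P -> D
  P3: J <- Q <- P -> D
  P4: J <- Q -> D
Condition 1 (no descendant of J in the set): FAILS — R is a descendant of J.
Condition 2 (every backdoor path blocked by {P, R, S}):
  P1: blocked at fork node P ∈ conditioning set.
  P2: blocked at fork node P ∈ conditioning set.
  P3: blocked at fork node P ∈ conditioning set.
  P4: open — no interior node is in the conditioning set.
{P, R, S} does not satisfy the backdoor criterion.

No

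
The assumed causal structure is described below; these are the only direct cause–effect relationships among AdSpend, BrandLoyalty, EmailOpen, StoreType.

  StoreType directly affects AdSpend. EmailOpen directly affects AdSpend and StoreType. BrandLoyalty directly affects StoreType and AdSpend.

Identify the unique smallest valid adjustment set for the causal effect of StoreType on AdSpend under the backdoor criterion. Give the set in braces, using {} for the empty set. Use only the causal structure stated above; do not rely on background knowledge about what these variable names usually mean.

{BrandLoyalty, EmailOpen}

Variables eligible for adjustment (non-descendants of StoreType, excluding StoreType and AdSpend): {BrandLoyalty, EmailOpen}.
Backdoor paths from StoreType to AdSpend:
  P1: StoreType <- BrandLoyalty -> AdSpend
  P2: StoreType <- EmailOpen -> AdSpend
The empty set is not sufficient: P1 (StoreType <- BrandLoyalty -> AdSpend) has no collider blocking it and no conditioned non-collider, so it is open.
Try {BrandLoyalty, EmailOpen}:
  P1: blocked at fork node BrandLoyalty ∈ conditioning set.
  P2: blocked at fork node EmailOpen ∈ conditioning set.
{BrandLoyalty, EmailOpen} contains no descendant of StoreType and blocks every backdoor path.
Every element of {BrandLoyalty, EmailOpen} is needed (dropping BrandLoyalty leaves P1 open; dropping EmailOpen leaves P2 open), so no proper subset is valid.
Among all size-2 subsets of the eligible variables, only {BrandLoyalty, EmailOpen} blocks every backdoor path, so it is the unique smallest valid adjustment set.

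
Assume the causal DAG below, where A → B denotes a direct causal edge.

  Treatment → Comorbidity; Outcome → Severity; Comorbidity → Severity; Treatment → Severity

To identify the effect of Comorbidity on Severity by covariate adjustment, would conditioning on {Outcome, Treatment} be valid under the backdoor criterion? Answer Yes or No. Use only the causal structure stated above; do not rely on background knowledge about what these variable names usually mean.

Backdoor paths from Comorbidity to Severity (paths whose first edge points into Comorbidity):
  P1: Comorbidity <- Treatment -> Severity
Condition 1 (no descendant of Comorbidity in the set): holds — descendants of Comorbidity are {Severity}; none are in {Outcome, Treatment}.
Condition 2 (every backdoor path blocked by {Outcome, Treatment}):
  P1: blocked at fork node Treatment ∈ conditioning set.
{Outcome, Treatment} satisfies the backdoor criterion.

Yes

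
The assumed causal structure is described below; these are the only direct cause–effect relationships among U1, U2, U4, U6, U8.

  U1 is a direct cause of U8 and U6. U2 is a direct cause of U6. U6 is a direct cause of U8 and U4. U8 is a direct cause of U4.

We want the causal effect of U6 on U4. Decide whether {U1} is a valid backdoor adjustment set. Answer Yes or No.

Backdoor paths from U6 to U4 (paths whose first edge points into U6):
  P1: U6 <- U1 -> U8 -> U4
Condition 1 (no descendant of U6 in the set): holds — descendants of U6 are {U4, U8}; none are in {U1}.
Condition 2 (every backdoor path blocked by {U1}):
  P1: blocked at fork node U1 ∈ conditioning set.
{U1} satisfies the backdoor criterion.

Yes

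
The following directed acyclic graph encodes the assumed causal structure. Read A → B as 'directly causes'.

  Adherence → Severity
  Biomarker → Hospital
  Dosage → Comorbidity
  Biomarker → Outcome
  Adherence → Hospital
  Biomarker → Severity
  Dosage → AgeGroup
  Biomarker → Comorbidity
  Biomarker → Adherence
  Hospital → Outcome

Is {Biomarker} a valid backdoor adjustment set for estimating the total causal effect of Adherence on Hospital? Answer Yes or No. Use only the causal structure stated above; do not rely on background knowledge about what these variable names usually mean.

Backdoor paths from Adherence to Hospital (paths whose first edge points into Adherence):
  P1: Adherence <- Biomarker -> Hospital
  P2: Adherence <- Biomarker -> Outcome <- Hospital
Condition 1 (no descendant of Adherence in the set): holds — descendants of Adherence are {Hospital, Outcome, Severity}; none are in {Biomarker}.
Condition 2 (every backdoor path blocked by {Biomarker}):
  P1: blocked at fork node Biomarker ∈ conditioning set.
  P2: blocked at fork node Biomarker ∈ conditioning set.
{Biomarker} satisfies the backdoor criterion.

Yes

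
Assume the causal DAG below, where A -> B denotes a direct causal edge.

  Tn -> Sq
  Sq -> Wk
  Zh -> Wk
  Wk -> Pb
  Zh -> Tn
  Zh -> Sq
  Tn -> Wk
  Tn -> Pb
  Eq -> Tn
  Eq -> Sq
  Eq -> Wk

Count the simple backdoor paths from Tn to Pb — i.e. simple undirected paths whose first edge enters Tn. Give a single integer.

A backdoor path from Tn to Pb is any simple undirected path whose first edge points into Tn (i.e. leaves Tn via a parent).
Parents of Tn: {Eq, Zh}.
Enumerating:
  P1: Tn <- Zh -> Sq <- Eq -> Wk -> Pb
  P2: Tn <- Zh -> Sq -> Wk -> Pb
  P3: Tn <- Zh -> Wk -> Pb
  P4: Tn <- Eq -> Sq <- Zh -> Wk -> Pb
  P5: Tn <- Eq -> Sq -> Wk -> Pb
  P6: Tn <- Eq -> Wk -> Pb
That exhausts the simple backdoor paths. Count: 6.

6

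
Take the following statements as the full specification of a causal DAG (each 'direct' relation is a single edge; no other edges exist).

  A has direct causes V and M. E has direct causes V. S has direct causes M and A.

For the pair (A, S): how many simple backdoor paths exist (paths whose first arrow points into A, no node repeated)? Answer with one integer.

A backdoor path from A to S is any simple undirected path whose first edge points into A (i.e. leaves A via a parent).
Parents of A: {M, V}.
Enumerating:
  P1: A <- M -> S
That exhausts the simple backdoor paths. Count: 1.

1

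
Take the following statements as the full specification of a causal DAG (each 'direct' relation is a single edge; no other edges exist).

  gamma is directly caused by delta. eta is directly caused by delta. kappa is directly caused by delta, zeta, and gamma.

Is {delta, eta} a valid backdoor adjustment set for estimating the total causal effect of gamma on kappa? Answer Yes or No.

Backdoor paths from gamma to kappa (paths whose first edge points into gamma):
  P1: gamma <- delta -> kappa
Condition 1 (no descendant of gamma in the set): holds — descendants of gamma are {kappa}; none are in {delta, eta}.
Condition 2 (every backdoor path blocked by {delta, eta}):
  P1: blocked at fork node delta ∈ conditioning set.
{delta, eta} satisfies the backdoor criterion.

Yes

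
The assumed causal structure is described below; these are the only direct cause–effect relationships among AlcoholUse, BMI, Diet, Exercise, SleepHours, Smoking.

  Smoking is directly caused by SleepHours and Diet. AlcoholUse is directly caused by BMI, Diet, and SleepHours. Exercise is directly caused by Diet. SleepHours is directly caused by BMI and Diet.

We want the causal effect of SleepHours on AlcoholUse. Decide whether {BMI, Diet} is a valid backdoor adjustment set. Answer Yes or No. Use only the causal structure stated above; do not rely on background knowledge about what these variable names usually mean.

Yes

Backdoor paths from SleepHours to AlcoholUse (paths whose first edge points into SleepHours):
  P1: SleepHours <- BMI -> AlcoholUse
  P2: SleepHours <- Diet -> AlcoholUse
Condition 1 (no descendant of SleepHours in the set): holds — descendants of SleepHours are {AlcoholUse, Smoking}; none are in {BMI, Diet}.
Condition 2 (every backdoor path blocked by {BMI, Diet}):
  P1: blocked at fork node BMI ∈ conditioning set.
  P2: blocked at fork node Diet ∈ conditioning set.
{BMI, Diet} satisfies the backdoor criterion.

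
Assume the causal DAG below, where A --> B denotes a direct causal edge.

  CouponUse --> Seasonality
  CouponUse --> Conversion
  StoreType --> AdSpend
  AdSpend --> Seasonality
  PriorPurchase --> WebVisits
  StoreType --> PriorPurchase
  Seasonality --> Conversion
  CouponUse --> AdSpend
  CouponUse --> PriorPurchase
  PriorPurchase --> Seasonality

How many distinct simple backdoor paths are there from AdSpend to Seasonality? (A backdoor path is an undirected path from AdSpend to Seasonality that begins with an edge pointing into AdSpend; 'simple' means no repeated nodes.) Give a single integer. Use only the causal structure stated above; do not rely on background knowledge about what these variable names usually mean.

A backdoor path from AdSpend to Seasonality is any simple undirected path whose first edge points into AdSpend (i.e. leaves AdSpend via a parent).
Parents of AdSpend: {CouponUse, StoreType}.
Enumerating:
  P1: AdSpend <- CouponUse -> PriorPurchase -> Seasonality
  P2: AdSpend <- CouponUse -> Seasonality
  P3: AdSpend <- CouponUse -> Conversion <- Seasonality
  P4: AdSpend <- StoreType -> PriorPurchase <- CouponUse -> Seasonality
  P5: AdSpend <- StoreType -> PriorPurchase <- CouponUse -> Conversion <- Seasonality
  P6: AdSpend <- StoreType -> PriorPurchase -> Seasonality
That exhausts the simple backdoor paths. Count: 6.

6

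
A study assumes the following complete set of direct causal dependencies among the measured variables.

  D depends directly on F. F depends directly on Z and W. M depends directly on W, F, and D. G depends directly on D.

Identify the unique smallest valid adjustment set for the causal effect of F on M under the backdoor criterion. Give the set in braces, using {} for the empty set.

Variables eligible for adjustment (non-descendants of F, excluding F and M): {W, Z}.
Backdoor paths from F to M:
  P1: F <- W -> M
The empty set is not sufficient: P1 (F <- W -> M) has no collider blocking it and no conditioned non-collider, so it is open.
Try {W}:
  P1: blocked at fork node W ∈ conditioning set.
{W} contains no descendant of F and blocks every backdoor path.
No other singleton works — e.g. {Z} leaves P1 open — so {W} is the unique smallest valid adjustment set.

{W}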